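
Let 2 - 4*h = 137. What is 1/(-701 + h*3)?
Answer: -4/3209 ≈ -0.0012465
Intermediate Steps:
h = -135/4 (h = ½ - ¼*137 = ½ - 137/4 = -135/4 ≈ -33.750)
1/(-701 + h*3) = 1/(-701 - 135/4*3) = 1/(-701 - 405/4) = 1/(-3209/4) = -4/3209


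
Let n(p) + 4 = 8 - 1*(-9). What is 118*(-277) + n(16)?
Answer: -32673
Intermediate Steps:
n(p) = 13 (n(p) = -4 + (8 - 1*(-9)) = -4 + (8 + 9) = -4 + 17 = 13)
118*(-277) + n(16) = 118*(-277) + 13 = -32686 + 13 = -32673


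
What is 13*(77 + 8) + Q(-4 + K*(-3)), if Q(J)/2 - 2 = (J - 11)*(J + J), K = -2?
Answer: 1037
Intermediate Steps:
Q(J) = 4 + 4*J*(-11 + J) (Q(J) = 4 + 2*((J - 11)*(J + J)) = 4 + 2*((-11 + J)*(2*J)) = 4 + 2*(2*J*(-11 + J)) = 4 + 4*J*(-11 + J))
13*(77 + 8) + Q(-4 + K*(-3)) = 13*(77 + 8) + (4 - 44*(-4 - 2*(-3)) + 4*(-4 - 2*(-3))**2) = 13*85 + (4 - 44*(-4 + 6) + 4*(-4 + 6)**2) = 1105 + (4 - 44*2 + 4*2**2) = 1105 + (4 - 88 + 4*4) = 1105 + (4 - 88 + 16) = 1105 - 68 = 1037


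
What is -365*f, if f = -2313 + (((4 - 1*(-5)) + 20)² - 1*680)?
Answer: 785480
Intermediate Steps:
f = -2152 (f = -2313 + (((4 + 5) + 20)² - 680) = -2313 + ((9 + 20)² - 680) = -2313 + (29² - 680) = -2313 + (841 - 680) = -2313 + 161 = -2152)
-365*f = -365*(-2152) = 785480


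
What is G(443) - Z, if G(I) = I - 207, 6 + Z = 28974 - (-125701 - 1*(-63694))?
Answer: -90739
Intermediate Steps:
Z = 90975 (Z = -6 + (28974 - (-125701 - 1*(-63694))) = -6 + (28974 - (-125701 + 63694)) = -6 + (28974 - 1*(-62007)) = -6 + (28974 + 62007) = -6 + 90981 = 90975)
G(I) = -207 + I
G(443) - Z = (-207 + 443) - 1*90975 = 236 - 90975 = -90739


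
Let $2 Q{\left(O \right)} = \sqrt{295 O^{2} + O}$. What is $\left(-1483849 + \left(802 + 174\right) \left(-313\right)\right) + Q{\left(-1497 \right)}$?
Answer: $-1789337 + \frac{\sqrt{661096158}}{2} \approx -1.7765 \cdot 10^{6}$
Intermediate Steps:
$Q{\left(O \right)} = \frac{\sqrt{O + 295 O^{2}}}{2}$ ($Q{\left(O \right)} = \frac{\sqrt{295 O^{2} + O}}{2} = \frac{\sqrt{O + 295 O^{2}}}{2}$)
$\left(-1483849 + \left(802 + 174\right) \left(-313\right)\right) + Q{\left(-1497 \right)} = \left(-1483849 + \left(802 + 174\right) \left(-313\right)\right) + \frac{\sqrt{- 1497 \left(1 + 295 \left(-1497\right)\right)}}{2} = \left(-1483849 + 976 \left(-313\right)\right) + \frac{\sqrt{- 1497 \left(1 - 441615\right)}}{2} = \left(-1483849 - 305488\right) + \frac{\sqrt{\left(-1497\right) \left(-441614\right)}}{2} = -1789337 + \frac{\sqrt{661096158}}{2}$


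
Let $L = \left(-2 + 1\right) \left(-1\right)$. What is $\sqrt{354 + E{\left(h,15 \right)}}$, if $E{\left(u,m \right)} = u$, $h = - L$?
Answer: $\sqrt{353} \approx 18.788$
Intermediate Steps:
$L = 1$ ($L = \left(-1\right) \left(-1\right) = 1$)
$h = -1$ ($h = \left(-1\right) 1 = -1$)
$\sqrt{354 + E{\left(h,15 \right)}} = \sqrt{354 - 1} = \sqrt{353}$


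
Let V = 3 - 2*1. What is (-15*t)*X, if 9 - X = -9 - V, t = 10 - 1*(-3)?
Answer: -3705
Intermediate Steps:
t = 13 (t = 10 + 3 = 13)
V = 1 (V = 3 - 2 = 1)
X = 19 (X = 9 - (-9 - 1*1) = 9 - (-9 - 1) = 9 - 1*(-10) = 9 + 10 = 19)
(-15*t)*X = -15*13*19 = -195*19 = -3705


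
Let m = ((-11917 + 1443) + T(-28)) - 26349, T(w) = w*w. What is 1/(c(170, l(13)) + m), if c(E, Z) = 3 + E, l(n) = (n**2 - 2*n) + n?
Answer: -1/35866 ≈ -2.7882e-5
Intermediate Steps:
T(w) = w**2
l(n) = n**2 - n
m = -36039 (m = ((-11917 + 1443) + (-28)**2) - 26349 = (-10474 + 784) - 26349 = -9690 - 26349 = -36039)
1/(c(170, l(13)) + m) = 1/((3 + 170) - 36039) = 1/(173 - 36039) = 1/(-35866) = -1/35866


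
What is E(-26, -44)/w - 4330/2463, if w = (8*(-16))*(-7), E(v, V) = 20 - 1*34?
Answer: -279583/157632 ≈ -1.7736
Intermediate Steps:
E(v, V) = -14 (E(v, V) = 20 - 34 = -14)
w = 896 (w = -128*(-7) = 896)
E(-26, -44)/w - 4330/2463 = -14/896 - 4330/2463 = -14*1/896 - 4330*1/2463 = -1/64 - 4330/2463 = -279583/157632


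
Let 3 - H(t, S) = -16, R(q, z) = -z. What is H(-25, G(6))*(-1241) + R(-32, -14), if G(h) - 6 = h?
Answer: -23565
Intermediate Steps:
G(h) = 6 + h
H(t, S) = 19 (H(t, S) = 3 - 1*(-16) = 3 + 16 = 19)
H(-25, G(6))*(-1241) + R(-32, -14) = 19*(-1241) - 1*(-14) = -23579 + 14 = -23565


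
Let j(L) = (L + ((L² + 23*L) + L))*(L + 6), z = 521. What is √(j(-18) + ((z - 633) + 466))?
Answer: √1866 ≈ 43.197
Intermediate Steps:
j(L) = (6 + L)*(L² + 25*L) (j(L) = (L + (L² + 24*L))*(6 + L) = (L² + 25*L)*(6 + L) = (6 + L)*(L² + 25*L))
√(j(-18) + ((z - 633) + 466)) = √(-18*(150 + (-18)² + 31*(-18)) + ((521 - 633) + 466)) = √(-18*(150 + 324 - 558) + (-112 + 466)) = √(-18*(-84) + 354) = √(1512 + 354) = √1866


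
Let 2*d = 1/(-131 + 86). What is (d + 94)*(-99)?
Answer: -93049/10 ≈ -9304.9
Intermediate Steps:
d = -1/90 (d = 1/(2*(-131 + 86)) = (½)/(-45) = (½)*(-1/45) = -1/90 ≈ -0.011111)
(d + 94)*(-99) = (-1/90 + 94)*(-99) = (8459/90)*(-99) = -93049/10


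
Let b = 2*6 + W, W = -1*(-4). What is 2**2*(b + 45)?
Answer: 244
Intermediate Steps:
W = 4
b = 16 (b = 2*6 + 4 = 12 + 4 = 16)
2**2*(b + 45) = 2**2*(16 + 45) = 4*61 = 244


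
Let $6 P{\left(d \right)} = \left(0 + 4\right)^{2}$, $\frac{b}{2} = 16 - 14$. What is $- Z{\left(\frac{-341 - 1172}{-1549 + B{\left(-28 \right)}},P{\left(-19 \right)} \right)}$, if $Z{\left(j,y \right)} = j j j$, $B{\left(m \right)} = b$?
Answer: $- \frac{3463512697}{3687953625} \approx -0.93914$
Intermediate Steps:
$b = 4$ ($b = 2 \left(16 - 14\right) = 2 \cdot 2 = 4$)
$B{\left(m \right)} = 4$
$P{\left(d \right)} = \frac{8}{3}$ ($P{\left(d \right)} = \frac{\left(0 + 4\right)^{2}}{6} = \frac{4^{2}}{6} = \frac{1}{6} \cdot 16 = \frac{8}{3}$)
$Z{\left(j,y \right)} = j^{3}$ ($Z{\left(j,y \right)} = j^{2} j = j^{3}$)
$- Z{\left(\frac{-341 - 1172}{-1549 + B{\left(-28 \right)}},P{\left(-19 \right)} \right)} = - \left(\frac{-341 - 1172}{-1549 + 4}\right)^{3} = - \left(- \frac{1513}{-1545}\right)^{3} = - \left(\left(-1513\right) \left(- \frac{1}{1545}\right)\right)^{3} = - \left(\frac{1513}{1545}\right)^{3} = \left(-1\right) \frac{3463512697}{3687953625} = - \frac{3463512697}{3687953625}$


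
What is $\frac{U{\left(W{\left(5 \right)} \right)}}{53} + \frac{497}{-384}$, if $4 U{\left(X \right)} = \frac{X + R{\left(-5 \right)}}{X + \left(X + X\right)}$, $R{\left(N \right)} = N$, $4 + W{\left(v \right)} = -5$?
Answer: $- \frac{236621}{183168} \approx -1.2918$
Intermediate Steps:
$W{\left(v \right)} = -9$ ($W{\left(v \right)} = -4 - 5 = -9$)
$U{\left(X \right)} = \frac{-5 + X}{12 X}$ ($U{\left(X \right)} = \frac{\left(X - 5\right) \frac{1}{X + \left(X + X\right)}}{4} = \frac{\left(-5 + X\right) \frac{1}{X + 2 X}}{4} = \frac{\left(-5 + X\right) \frac{1}{3 X}}{4} = \frac{\frac{1}{3} \frac{1}{X} \left(-5 + X\right)}{4} = \frac{-5 + X}{12 X}$)
$\frac{U{\left(W{\left(5 \right)} \right)}}{53} + \frac{497}{-384} = \frac{\frac{1}{12} \frac{1}{-9} \left(-5 - 9\right)}{53} + \frac{497}{-384} = \frac{1}{12} \left(- \frac{1}{9}\right) \left(-14\right) \frac{1}{53} + 497 \left(- \frac{1}{384}\right) = \frac{7}{54} \cdot \frac{1}{53} - \frac{497}{384} = \frac{7}{2862} - \frac{497}{384} = - \frac{236621}{183168}$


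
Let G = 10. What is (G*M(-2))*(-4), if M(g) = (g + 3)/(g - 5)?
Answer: 40/7 ≈ 5.7143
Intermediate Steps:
M(g) = (3 + g)/(-5 + g)
(G*M(-2))*(-4) = (10*((3 - 2)/(-5 - 2)))*(-4) = (10*(1/(-7)))*(-4) = (10*(-⅐*1))*(-4) = (10*(-⅐))*(-4) = -10/7*(-4) = 40/7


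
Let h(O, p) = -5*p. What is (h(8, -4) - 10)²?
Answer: 100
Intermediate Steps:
(h(8, -4) - 10)² = (-5*(-4) - 10)² = (20 - 10)² = 10² = 100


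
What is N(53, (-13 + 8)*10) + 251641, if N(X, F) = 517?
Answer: 252158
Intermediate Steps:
N(53, (-13 + 8)*10) + 251641 = 517 + 251641 = 252158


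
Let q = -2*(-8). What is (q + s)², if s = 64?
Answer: 6400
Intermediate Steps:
q = 16
(q + s)² = (16 + 64)² = 80² = 6400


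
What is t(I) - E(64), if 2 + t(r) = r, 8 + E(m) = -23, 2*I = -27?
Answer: 31/2 ≈ 15.500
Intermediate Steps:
I = -27/2 (I = (½)*(-27) = -27/2 ≈ -13.500)
E(m) = -31 (E(m) = -8 - 23 = -31)
t(r) = -2 + r
t(I) - E(64) = (-2 - 27/2) - 1*(-31) = -31/2 + 31 = 31/2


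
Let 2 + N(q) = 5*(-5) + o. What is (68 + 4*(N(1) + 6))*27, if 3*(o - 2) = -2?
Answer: -288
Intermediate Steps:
o = 4/3 (o = 2 + (1/3)*(-2) = 2 - 2/3 = 4/3 ≈ 1.3333)
N(q) = -77/3 (N(q) = -2 + (5*(-5) + 4/3) = -2 + (-25 + 4/3) = -2 - 71/3 = -77/3)
(68 + 4*(N(1) + 6))*27 = (68 + 4*(-77/3 + 6))*27 = (68 + 4*(-59/3))*27 = (68 - 236/3)*27 = -32/3*27 = -288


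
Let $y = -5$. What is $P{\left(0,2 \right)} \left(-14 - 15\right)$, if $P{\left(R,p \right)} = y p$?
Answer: $290$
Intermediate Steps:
$P{\left(R,p \right)} = - 5 p$
$P{\left(0,2 \right)} \left(-14 - 15\right) = \left(-5\right) 2 \left(-14 - 15\right) = \left(-10\right) \left(-29\right) = 290$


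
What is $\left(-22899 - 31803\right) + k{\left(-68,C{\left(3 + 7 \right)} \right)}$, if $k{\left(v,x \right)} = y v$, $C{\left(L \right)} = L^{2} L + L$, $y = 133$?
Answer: $-63746$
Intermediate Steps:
$C{\left(L \right)} = L + L^{3}$ ($C{\left(L \right)} = L^{3} + L = L + L^{3}$)
$k{\left(v,x \right)} = 133 v$
$\left(-22899 - 31803\right) + k{\left(-68,C{\left(3 + 7 \right)} \right)} = \left(-22899 - 31803\right) + 133 \left(-68\right) = -54702 - 9044 = -63746$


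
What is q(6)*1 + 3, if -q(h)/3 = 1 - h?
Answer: 18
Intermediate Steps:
q(h) = -3 + 3*h (q(h) = -3*(1 - h) = -3 + 3*h)
q(6)*1 + 3 = (-3 + 3*6)*1 + 3 = (-3 + 18)*1 + 3 = 15*1 + 3 = 15 + 3 = 18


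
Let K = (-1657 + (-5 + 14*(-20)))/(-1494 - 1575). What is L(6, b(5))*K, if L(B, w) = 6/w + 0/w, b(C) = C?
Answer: 3884/5115 ≈ 0.75934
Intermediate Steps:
K = 1942/3069 (K = (-1657 + (-5 - 280))/(-3069) = (-1657 - 285)*(-1/3069) = -1942*(-1/3069) = 1942/3069 ≈ 0.63278)
L(B, w) = 6/w (L(B, w) = 6/w + 0 = 6/w)
L(6, b(5))*K = (6/5)*(1942/3069) = 3884/5115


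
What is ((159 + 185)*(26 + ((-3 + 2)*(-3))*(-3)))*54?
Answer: 315792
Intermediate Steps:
((159 + 185)*(26 + ((-3 + 2)*(-3))*(-3)))*54 = (344*(26 - 1*(-3)*(-3)))*54 = (344*(26 + 3*(-3)))*54 = (344*(26 - 9))*54 = (344*17)*54 = 5848*54 = 315792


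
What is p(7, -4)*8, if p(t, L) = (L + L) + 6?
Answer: -16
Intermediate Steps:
p(t, L) = 6 + 2*L (p(t, L) = 2*L + 6 = 6 + 2*L)
p(7, -4)*8 = (6 + 2*(-4))*8 = (6 - 8)*8 = -2*8 = -16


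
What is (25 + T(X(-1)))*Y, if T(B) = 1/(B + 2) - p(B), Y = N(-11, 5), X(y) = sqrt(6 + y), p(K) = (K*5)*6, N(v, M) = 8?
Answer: 184 - 232*sqrt(5) ≈ -334.77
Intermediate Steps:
p(K) = 30*K (p(K) = (5*K)*6 = 30*K)
Y = 8
T(B) = 1/(2 + B) - 30*B (T(B) = 1/(B + 2) - 30*B = 1/(2 + B) - 30*B)
(25 + T(X(-1)))*Y = (25 + (1 - 60*sqrt(6 - 1) - 30*(sqrt(6 - 1))**2)/(2 + sqrt(6 - 1)))*8 = (25 + (1 - 60*sqrt(5) - 30*(sqrt(5))**2)/(2 + sqrt(5)))*8 = (25 + (1 - 60*sqrt(5) - 30*5)/(2 + sqrt(5)))*8 = (25 + (1 - 60*sqrt(5) - 150)/(2 + sqrt(5)))*8 = (25 + (-149 - 60*sqrt(5))/(2 + sqrt(5)))*8 = 200 + 8*(-149 - 60*sqrt(5))/(2 + sqrt(5))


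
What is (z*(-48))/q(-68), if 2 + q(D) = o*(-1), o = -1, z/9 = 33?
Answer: 14256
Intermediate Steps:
z = 297 (z = 9*33 = 297)
q(D) = -1 (q(D) = -2 - 1*(-1) = -2 + 1 = -1)
(z*(-48))/q(-68) = (297*(-48))/(-1) = -14256*(-1) = 14256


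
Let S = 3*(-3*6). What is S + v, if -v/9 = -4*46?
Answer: 1602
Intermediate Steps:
v = 1656 (v = -(-36)*46 = -9*(-184) = 1656)
S = -54 (S = 3*(-18) = -54)
S + v = -54 + 1656 = 1602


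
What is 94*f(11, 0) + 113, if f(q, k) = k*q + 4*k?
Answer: 113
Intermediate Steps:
f(q, k) = 4*k + k*q
94*f(11, 0) + 113 = 94*(0*(4 + 11)) + 113 = 94*(0*15) + 113 = 94*0 + 113 = 0 + 113 = 113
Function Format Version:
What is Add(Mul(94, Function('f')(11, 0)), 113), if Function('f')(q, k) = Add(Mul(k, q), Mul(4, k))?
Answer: 113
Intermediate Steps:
Function('f')(q, k) = Add(Mul(4, k), Mul(k, q))
Add(Mul(94, Function('f')(11, 0)), 113) = Add(Mul(94, Mul(0, Add(4, 11))), 113) = Add(Mul(94, Mul(0, 15)), 113) = Add(Mul(94, 0), 113) = Add(0, 113) = 113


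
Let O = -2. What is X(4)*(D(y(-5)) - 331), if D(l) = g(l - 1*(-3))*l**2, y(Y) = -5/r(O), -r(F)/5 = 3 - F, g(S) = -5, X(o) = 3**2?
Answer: -14904/5 ≈ -2980.8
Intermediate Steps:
X(o) = 9
r(F) = -15 + 5*F (r(F) = -5*(3 - F) = -15 + 5*F)
y(Y) = 1/5 (y(Y) = -5/(-15 + 5*(-2)) = -5/(-15 - 10) = -5/(-25) = -5*(-1/25) = 1/5)
D(l) = -5*l**2
X(4)*(D(y(-5)) - 331) = 9*(-5*(1/5)**2 - 331) = 9*(-5*1/25 - 331) = 9*(-1/5 - 331) = 9*(-1656/5) = -14904/5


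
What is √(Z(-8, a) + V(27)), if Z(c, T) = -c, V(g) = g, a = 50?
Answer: √35 ≈ 5.9161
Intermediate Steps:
√(Z(-8, a) + V(27)) = √(-1*(-8) + 27) = √(8 + 27) = √35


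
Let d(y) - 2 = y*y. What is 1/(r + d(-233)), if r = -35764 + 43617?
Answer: 1/62144 ≈ 1.6092e-5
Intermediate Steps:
r = 7853
d(y) = 2 + y² (d(y) = 2 + y*y = 2 + y²)
1/(r + d(-233)) = 1/(7853 + (2 + (-233)²)) = 1/(7853 + (2 + 54289)) = 1/(7853 + 54291) = 1/62144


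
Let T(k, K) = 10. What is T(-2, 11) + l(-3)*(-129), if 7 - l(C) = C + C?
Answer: -1667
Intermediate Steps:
l(C) = 7 - 2*C (l(C) = 7 - (C + C) = 7 - 2*C)
T(-2, 11) + l(-3)*(-129) = 10 + (7 - 2*(-3))*(-129) = 10 + (7 + 6)*(-129) = 10 + 13*(-129) = 10 - 1677 = -1667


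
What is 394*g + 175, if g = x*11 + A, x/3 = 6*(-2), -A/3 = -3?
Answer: -152303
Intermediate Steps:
A = 9 (A = -3*(-3) = 9)
x = -36 (x = 3*(6*(-2)) = 3*(-12) = -36)
g = -387 (g = -36*11 + 9 = -396 + 9 = -387)
394*g + 175 = 394*(-387) + 175 = -152478 + 175 = -152303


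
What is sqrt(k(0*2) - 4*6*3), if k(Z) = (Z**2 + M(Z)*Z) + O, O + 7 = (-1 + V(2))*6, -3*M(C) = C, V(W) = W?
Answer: I*sqrt(73) ≈ 8.544*I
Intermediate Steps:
M(C) = -C/3
O = -1 (O = -7 + (-1 + 2)*6 = -7 + 1*6 = -7 + 6 = -1)
k(Z) = -1 + 2*Z**2/3 (k(Z) = (Z**2 + (-Z/3)*Z) - 1 = (Z**2 - Z**2/3) - 1 = 2*Z**2/3 - 1 = -1 + 2*Z**2/3)
sqrt(k(0*2) - 4*6*3) = sqrt((-1 + 2*(0*2)**2/3) - 4*6*3) = sqrt((-1 + (2/3)*0**2) - 24*3) = sqrt((-1 + (2/3)*0) - 72) = sqrt((-1 + 0) - 72) = sqrt(-1 - 72) = sqrt(-73) = I*sqrt(73)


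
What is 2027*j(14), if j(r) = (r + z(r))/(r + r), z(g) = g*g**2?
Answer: 399319/2 ≈ 1.9966e+5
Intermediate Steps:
z(g) = g**3
j(r) = (r + r**3)/(2*r) (j(r) = (r + r**3)/(r + r) = (r + r**3)/((2*r)) = (r + r**3)*(1/(2*r)) = (r + r**3)/(2*r))
2027*j(14) = 2027*(1/2 + (1/2)*14**2) = 2027*(1/2 + (1/2)*196) = 2027*(1/2 + 98) = 2027*(197/2) = 399319/2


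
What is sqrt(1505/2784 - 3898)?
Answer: I*sqrt(1887991698)/696 ≈ 62.43*I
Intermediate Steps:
sqrt(1505/2784 - 3898) = sqrt(-10850527/2784) = I*sqrt(1887991698)/696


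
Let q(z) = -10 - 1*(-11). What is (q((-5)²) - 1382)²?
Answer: 1907161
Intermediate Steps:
q(z) = 1 (q(z) = -10 + 11 = 1)
(q((-5)²) - 1382)² = (1 - 1382)² = (-1381)² = 1907161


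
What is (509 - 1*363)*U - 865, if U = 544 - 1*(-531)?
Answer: 156085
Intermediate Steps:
U = 1075 (U = 544 + 531 = 1075)
(509 - 1*363)*U - 865 = (509 - 1*363)*1075 - 865 = (509 - 363)*1075 - 865 = 146*1075 - 865 = 156950 - 865 = 156085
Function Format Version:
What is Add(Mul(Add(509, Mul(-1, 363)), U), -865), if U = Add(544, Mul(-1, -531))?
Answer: 156085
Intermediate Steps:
U = 1075 (U = Add(544, 531) = 1075)
Add(Mul(Add(509, Mul(-1, 363)), U), -865) = Add(Mul(Add(509, Mul(-1, 363)), 1075), -865) = Add(Mul(Add(509, -363), 1075), -865) = Add(Mul(146, 1075), -865) = Add(156950, -865) = 156085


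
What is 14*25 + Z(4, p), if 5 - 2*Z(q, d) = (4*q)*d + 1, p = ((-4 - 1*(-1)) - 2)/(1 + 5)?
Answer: 1076/3 ≈ 358.67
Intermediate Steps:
p = -⅚ (p = ((-4 + 1) - 2)/6 = (-3 - 2)*(⅙) = -5*⅙ = -⅚ ≈ -0.83333)
Z(q, d) = 2 - 2*d*q (Z(q, d) = 5/2 - ((4*q)*d + 1)/2 = 5/2 - (4*d*q + 1)/2 = 5/2 - (1 + 4*d*q)/2 = 5/2 + (-½ - 2*d*q) = 2 - 2*d*q)
14*25 + Z(4, p) = 14*25 + (2 - 2*(-⅚)*4) = 350 + (2 + 20/3) = 350 + 26/3 = 1076/3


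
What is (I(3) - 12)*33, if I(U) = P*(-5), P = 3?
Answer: -891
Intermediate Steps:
I(U) = -15 (I(U) = 3*(-5) = -15)
(I(3) - 12)*33 = (-15 - 12)*33 = -27*33 = -891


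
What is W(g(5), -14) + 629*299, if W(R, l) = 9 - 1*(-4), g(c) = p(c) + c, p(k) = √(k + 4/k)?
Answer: 188084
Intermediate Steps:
g(c) = c + √(c + 4/c) (g(c) = √(c + 4/c) + c = c + √(c + 4/c))
W(R, l) = 13 (W(R, l) = 9 + 4 = 13)
W(g(5), -14) + 629*299 = 13 + 629*299 = 13 + 188071 = 188084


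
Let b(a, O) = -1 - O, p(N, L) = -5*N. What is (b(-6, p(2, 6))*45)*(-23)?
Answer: -9315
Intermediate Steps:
(b(-6, p(2, 6))*45)*(-23) = ((-1 - (-5)*2)*45)*(-23) = ((-1 - 1*(-10))*45)*(-23) = ((-1 + 10)*45)*(-23) = (9*45)*(-23) = 405*(-23) = -9315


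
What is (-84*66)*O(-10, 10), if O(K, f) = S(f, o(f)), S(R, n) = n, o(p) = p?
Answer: -55440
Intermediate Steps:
O(K, f) = f
(-84*66)*O(-10, 10) = -84*66*10 = -5544*10 = -55440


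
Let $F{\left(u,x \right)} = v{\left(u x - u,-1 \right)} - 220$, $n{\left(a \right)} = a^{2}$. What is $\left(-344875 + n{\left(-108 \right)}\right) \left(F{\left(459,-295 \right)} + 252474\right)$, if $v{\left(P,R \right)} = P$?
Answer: $-38782428290$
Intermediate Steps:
$F{\left(u,x \right)} = -220 - u + u x$ ($F{\left(u,x \right)} = \left(u x - u\right) - 220 = \left(- u + u x\right) - 220 = -220 - u + u x$)
$\left(-344875 + n{\left(-108 \right)}\right) \left(F{\left(459,-295 \right)} + 252474\right) = \left(-344875 + \left(-108\right)^{2}\right) \left(\left(-220 + 459 \left(-1 - 295\right)\right) + 252474\right) = \left(-344875 + 11664\right) \left(\left(-220 + 459 \left(-296\right)\right) + 252474\right) = - 333211 \left(\left(-220 - 135864\right) + 252474\right) = - 333211 \left(-136084 + 252474\right) = \left(-333211\right) 116390 = -38782428290$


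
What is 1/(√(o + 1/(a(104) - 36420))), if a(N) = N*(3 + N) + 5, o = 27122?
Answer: √17342684686731/685834013 ≈ 0.0060721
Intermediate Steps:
a(N) = 5 + N*(3 + N)
1/(√(o + 1/(a(104) - 36420))) = 1/(√(27122 + 1/((5 + 104² + 3*104) - 36420))) = 1/(√(27122 + 1/((5 + 10816 + 312) - 36420))) = 1/(√(27122 + 1/(11133 - 36420))) = 1/(√(27122 + 1/(-25287))) = 1/(√(27122 - 1/25287)) = 1/(√(685834013/25287)) = 1/(√17342684686731/25287) = √17342684686731/685834013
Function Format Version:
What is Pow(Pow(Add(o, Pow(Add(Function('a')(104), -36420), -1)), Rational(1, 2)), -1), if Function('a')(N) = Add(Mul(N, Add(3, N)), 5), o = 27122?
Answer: Mul(Rational(1, 685834013), Pow(17342684686731, Rational(1, 2))) ≈ 0.0060721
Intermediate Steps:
Function('a')(N) = Add(5, Mul(N, Add(3, N)))
Pow(Pow(Add(o, Pow(Add(Function('a')(104), -36420), -1)), Rational(1, 2)), -1) = Pow(Pow(Add(27122, Pow(Add(Add(5, Pow(104, 2), Mul(3, 104)), -36420), -1)), Rational(1, 2)), -1) = Pow(Pow(Add(27122, Pow(Add(Add(5, 10816, 312), -36420), -1)), Rational(1, 2)), -1) = Pow(Pow(Add(27122, Pow(Add(11133, -36420), -1)), Rational(1, 2)), -1) = Pow(Pow(Add(27122, Pow(-25287, -1)), Rational(1, 2)), -1) = Pow(Pow(Add(27122, Rational(-1, 25287)), Rational(1, 2)), -1) = Pow(Pow(Rational(685834013, 25287), Rational(1, 2)), -1) = Pow(Mul(Rational(1, 25287), Pow(17342684686731, Rational(1, 2))), -1) = Mul(Rational(1, 685834013), Pow(17342684686731, Rational(1, 2)))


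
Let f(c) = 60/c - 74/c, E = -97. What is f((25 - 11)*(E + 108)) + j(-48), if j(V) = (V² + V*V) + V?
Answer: 50159/11 ≈ 4559.9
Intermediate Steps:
f(c) = -14/c
j(V) = V + 2*V² (j(V) = (V² + V²) + V = 2*V² + V = V + 2*V²)
f((25 - 11)*(E + 108)) + j(-48) = -14*1/((-97 + 108)*(25 - 11)) - 48*(1 + 2*(-48)) = -14/(14*11) - 48*(1 - 96) = -14/154 - 48*(-95) = -14*1/154 + 4560 = -1/11 + 4560 = 50159/11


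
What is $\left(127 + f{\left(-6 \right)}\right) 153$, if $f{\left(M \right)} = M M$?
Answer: $24939$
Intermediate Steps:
$f{\left(M \right)} = M^{2}$
$\left(127 + f{\left(-6 \right)}\right) 153 = \left(127 + \left(-6\right)^{2}\right) 153 = \left(127 + 36\right) 153 = 163 \cdot 153 = 24939$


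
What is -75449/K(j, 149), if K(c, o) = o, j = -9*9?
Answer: -75449/149 ≈ -506.37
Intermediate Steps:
j = -81
-75449/K(j, 149) = -75449/149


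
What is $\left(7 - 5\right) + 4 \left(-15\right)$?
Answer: $-58$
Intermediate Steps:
$\left(7 - 5\right) + 4 \left(-15\right) = \left(7 - 5\right) - 60 = 2 - 60 = -58$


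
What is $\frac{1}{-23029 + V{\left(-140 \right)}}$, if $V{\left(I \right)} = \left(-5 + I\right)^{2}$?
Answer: $- \frac{1}{2004} \approx -0.000499$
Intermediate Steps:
$\frac{1}{-23029 + V{\left(-140 \right)}} = \frac{1}{-23029 + \left(-5 - 140\right)^{2}} = \frac{1}{-23029 + \left(-145\right)^{2}} = \frac{1}{-23029 + 21025} = \frac{1}{-2004} = - \frac{1}{2004}$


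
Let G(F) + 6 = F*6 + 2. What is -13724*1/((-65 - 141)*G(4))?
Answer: 3431/1030 ≈ 3.3311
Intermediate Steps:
G(F) = -4 + 6*F (G(F) = -6 + (F*6 + 2) = -6 + (6*F + 2) = -6 + (2 + 6*F) = -4 + 6*F)
-13724*1/((-65 - 141)*G(4)) = -13724*1/((-65 - 141)*(-4 + 6*4)) = -13724*(-1/(206*(-4 + 24))) = -13724/((-206*20)) = -13724/(-4120) = -13724*(-1/4120) = 3431/1030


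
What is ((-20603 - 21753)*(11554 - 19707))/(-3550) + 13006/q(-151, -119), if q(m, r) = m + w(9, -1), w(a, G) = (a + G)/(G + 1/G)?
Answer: -5357208384/55025 ≈ -97360.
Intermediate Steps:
w(a, G) = (G + a)/(G + 1/G)
q(m, r) = -4 + m (q(m, r) = m - (-1 + 9)/(1 + (-1)²) = m - 1*8/(1 + 1) = m - 1*8/2 = m - 1*½*8 = m - 4 = -4 + m)
((-20603 - 21753)*(11554 - 19707))/(-3550) + 13006/q(-151, -119) = ((-20603 - 21753)*(11554 - 19707))/(-3550) + 13006/(-4 - 151) = -42356*(-8153)*(-1/3550) + 13006/(-155) = 345328468*(-1/3550) + 13006*(-1/155) = -172664234/1775 - 13006/155 = -5357208384/55025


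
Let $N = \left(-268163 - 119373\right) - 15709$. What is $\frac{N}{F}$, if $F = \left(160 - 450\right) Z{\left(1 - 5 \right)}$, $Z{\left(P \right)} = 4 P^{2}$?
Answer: $\frac{2781}{128} \approx 21.727$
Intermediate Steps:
$N = -403245$ ($N = \left(-268163 - 119373\right) - 15709 = -387536 - 15709 = -403245$)
$F = -18560$ ($F = \left(160 - 450\right) 4 \left(1 - 5\right)^{2} = - 290 \cdot 4 \left(-4\right)^{2} = - 290 \cdot 4 \cdot 16 = \left(-290\right) 64 = -18560$)
$\frac{N}{F} = - \frac{403245}{-18560} = \left(-403245\right) \left(- \frac{1}{18560}\right) = \frac{2781}{128}$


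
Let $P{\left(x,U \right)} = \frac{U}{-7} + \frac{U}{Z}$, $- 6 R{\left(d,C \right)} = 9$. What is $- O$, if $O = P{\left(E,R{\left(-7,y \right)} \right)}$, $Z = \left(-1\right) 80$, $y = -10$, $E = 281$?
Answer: $- \frac{261}{1120} \approx -0.23304$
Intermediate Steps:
$R{\left(d,C \right)} = - \frac{3}{2}$ ($R{\left(d,C \right)} = \left(- \frac{1}{6}\right) 9 = - \frac{3}{2}$)
$Z = -80$
$P{\left(x,U \right)} = - \frac{87 U}{560}$ ($P{\left(x,U \right)} = \frac{U}{-7} + \frac{U}{-80} = U \left(- \frac{1}{7}\right) + U \left(- \frac{1}{80}\right) = - \frac{U}{7} - \frac{U}{80} = - \frac{87 U}{560}$)
$O = \frac{261}{1120}$ ($O = \left(- \frac{87}{560}\right) \left(- \frac{3}{2}\right) = \frac{261}{1120} \approx 0.23304$)
$- O = \left(-1\right) \frac{261}{1120} = - \frac{261}{1120}$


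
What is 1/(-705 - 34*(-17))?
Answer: -1/127 ≈ -0.0078740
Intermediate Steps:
1/(-705 - 34*(-17)) = 1/(-705 + 578) = 1/(-127) = -1/127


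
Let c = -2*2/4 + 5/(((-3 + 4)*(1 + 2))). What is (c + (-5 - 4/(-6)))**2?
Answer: 121/9 ≈ 13.444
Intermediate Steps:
c = 2/3 (c = -4*1/4 + 5/((1*3)) = -1 + 5/3 = 2/3 ≈ 0.66667)
(c + (-5 - 4/(-6)))**2 = (2/3 + (-5 - 4/(-6)))**2 = (2/3 + (-5 - 4*(-1)/6))**2 = (2/3 + (-5 - 1*(-2/3)))**2 = (2/3 + (-5 + 2/3))**2 = (2/3 - 13/3)**2 = (-11/3)**2 = 121/9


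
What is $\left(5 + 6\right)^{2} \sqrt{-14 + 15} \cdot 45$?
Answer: $5445$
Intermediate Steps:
$\left(5 + 6\right)^{2} \sqrt{-14 + 15} \cdot 45 = 11^{2} \sqrt{1} \cdot 45 = 121 \cdot 1 \cdot 45 = 121 \cdot 45 = 5445$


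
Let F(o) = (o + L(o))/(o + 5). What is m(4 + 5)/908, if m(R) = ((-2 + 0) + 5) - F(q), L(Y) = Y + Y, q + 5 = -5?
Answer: -3/908 ≈ -0.0033040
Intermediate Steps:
q = -10 (q = -5 - 5 = -10)
L(Y) = 2*Y
F(o) = 3*o/(5 + o) (F(o) = (o + 2*o)/(o + 5) = (3*o)/(5 + o) = 3*o/(5 + o))
m(R) = -3 (m(R) = ((-2 + 0) + 5) - 3*(-10)/(5 - 10) = (-2 + 5) - 3*(-10)/(-5) = 3 - 3*(-10)*(-1)/5 = 3 - 1*6 = 3 - 6 = -3)
m(4 + 5)/908 = -3/908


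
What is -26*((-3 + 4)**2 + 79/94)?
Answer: -2249/47 ≈ -47.851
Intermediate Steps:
-26*((-3 + 4)**2 + 79/94) = -26*(1**2 + 79*(1/94)) = -26*(1 + 79/94) = -26*173/94 = -2249/47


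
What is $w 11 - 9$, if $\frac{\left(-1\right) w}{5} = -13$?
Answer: $706$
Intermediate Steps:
$w = 65$ ($w = \left(-5\right) \left(-13\right) = 65$)
$w 11 - 9 = 65 \cdot 11 - 9 = 715 - 9 = 706$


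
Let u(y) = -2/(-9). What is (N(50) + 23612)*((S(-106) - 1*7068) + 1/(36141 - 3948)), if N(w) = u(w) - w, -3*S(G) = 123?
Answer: -48532059234160/289737 ≈ -1.6750e+8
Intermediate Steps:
u(y) = 2/9 (u(y) = -2*(-1/9) = 2/9)
S(G) = -41 (S(G) = -1/3*123 = -41)
N(w) = 2/9 - w
(N(50) + 23612)*((S(-106) - 1*7068) + 1/(36141 - 3948)) = ((2/9 - 1*50) + 23612)*((-41 - 1*7068) + 1/(36141 - 3948)) = ((2/9 - 50) + 23612)*((-41 - 7068) + 1/32193) = (-448/9 + 23612)*(-7109 + 1/32193) = (212060/9)*(-228860036/32193) = -48532059234160/289737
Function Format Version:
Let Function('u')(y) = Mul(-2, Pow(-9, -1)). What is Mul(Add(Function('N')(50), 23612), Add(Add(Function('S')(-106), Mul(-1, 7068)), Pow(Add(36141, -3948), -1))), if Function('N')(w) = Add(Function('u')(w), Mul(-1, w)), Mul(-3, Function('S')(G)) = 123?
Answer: Rational(-48532059234160, 289737) ≈ -1.6750e+8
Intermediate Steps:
Function('u')(y) = Rational(2, 9) (Function('u')(y) = Mul(-2, Rational(-1, 9)) = Rational(2, 9))
Function('S')(G) = -41 (Function('S')(G) = Mul(Rational(-1, 3), 123) = -41)
Function('N')(w) = Add(Rational(2, 9), Mul(-1, w))
Mul(Add(Function('N')(50), 23612), Add(Add(Function('S')(-106), Mul(-1, 7068)), Pow(Add(36141, -3948), -1))) = Mul(Add(Add(Rational(2, 9), Mul(-1, 50)), 23612), Add(Add(-41, Mul(-1, 7068)), Pow(Add(36141, -3948), -1))) = Mul(Add(Add(Rational(2, 9), -50), 23612), Add(Add(-41, -7068), Pow(32193, -1))) = Mul(Add(Rational(-448, 9), 23612), Add(-7109, Rational(1, 32193))) = Mul(Rational(212060, 9), Rational(-228860036, 32193)) = Rational(-48532059234160, 289737)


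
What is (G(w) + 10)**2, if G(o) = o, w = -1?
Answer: 81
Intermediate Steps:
(G(w) + 10)**2 = (-1 + 10)**2 = 9**2 = 81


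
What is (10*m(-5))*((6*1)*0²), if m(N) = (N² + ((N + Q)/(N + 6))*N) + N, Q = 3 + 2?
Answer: 0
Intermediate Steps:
Q = 5
m(N) = N + N² + N*(5 + N)/(6 + N) (m(N) = (N² + ((N + 5)/(N + 6))*N) + N = (N² + ((5 + N)/(6 + N))*N) + N = (N² + N*(5 + N)/(6 + N)) + N = N + N² + N*(5 + N)/(6 + N))
(10*m(-5))*((6*1)*0²) = (10*(-5*(11 + (-5)² + 8*(-5))/(6 - 5)))*((6*1)*0²) = (10*(-5*(11 + 25 - 40)/1))*(6*0) = (10*(-5*1*(-4)))*0 = (10*20)*0 = 200*0 = 0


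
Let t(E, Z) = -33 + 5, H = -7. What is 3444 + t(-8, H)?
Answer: 3416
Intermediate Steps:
t(E, Z) = -28
3444 + t(-8, H) = 3444 - 28 = 3416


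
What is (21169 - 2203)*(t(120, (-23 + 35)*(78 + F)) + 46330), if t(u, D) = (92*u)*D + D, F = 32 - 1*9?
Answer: 254675865252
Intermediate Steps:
F = 23 (F = 32 - 9 = 23)
t(u, D) = D + 92*D*u (t(u, D) = 92*D*u + D = D + 92*D*u)
(21169 - 2203)*(t(120, (-23 + 35)*(78 + F)) + 46330) = (21169 - 2203)*(((-23 + 35)*(78 + 23))*(1 + 92*120) + 46330) = 18966*((12*101)*(1 + 11040) + 46330) = 18966*(1212*11041 + 46330) = 18966*(13381692 + 46330) = 18966*13428022 = 254675865252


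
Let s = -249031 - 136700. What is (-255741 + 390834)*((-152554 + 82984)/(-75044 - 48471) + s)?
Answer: -183894361595721/3529 ≈ -5.2110e+10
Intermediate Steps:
s = -385731
(-255741 + 390834)*((-152554 + 82984)/(-75044 - 48471) + s) = (-255741 + 390834)*((-152554 + 82984)/(-75044 - 48471) - 385731) = 135093*(-69570/(-123515) - 385731) = 135093*(-69570*(-1/123515) - 385731) = 135093*(13914/24703 - 385731) = 135093*(-9528698979/24703) = -183894361595721/3529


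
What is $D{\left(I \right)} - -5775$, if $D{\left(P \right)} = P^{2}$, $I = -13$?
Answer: $5944$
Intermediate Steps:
$D{\left(I \right)} - -5775 = \left(-13\right)^{2} - -5775 = 169 + 5775 = 5944$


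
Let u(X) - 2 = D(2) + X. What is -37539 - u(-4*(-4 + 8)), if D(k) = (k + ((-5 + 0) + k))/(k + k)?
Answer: -150099/4 ≈ -37525.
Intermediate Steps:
D(k) = (-5 + 2*k)/(2*k) (D(k) = (k + (-5 + k))/((2*k)) = (-5 + 2*k)*(1/(2*k)) = (-5 + 2*k)/(2*k))
u(X) = 7/4 + X (u(X) = 2 + ((-5/2 + 2)/2 + X) = 2 + ((½)*(-½) + X) = 2 + (-¼ + X) = 7/4 + X)
-37539 - u(-4*(-4 + 8)) = -37539 - (7/4 - 4*(-4 + 8)) = -37539 - (7/4 - 4*4) = -37539 - (7/4 - 16) = -37539 - 1*(-57/4) = -37539 + 57/4 = -150099/4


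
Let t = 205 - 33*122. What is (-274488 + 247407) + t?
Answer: -30902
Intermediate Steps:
t = -3821 (t = 205 - 4026 = -3821)
(-274488 + 247407) + t = (-274488 + 247407) - 3821 = -27081 - 3821 = -30902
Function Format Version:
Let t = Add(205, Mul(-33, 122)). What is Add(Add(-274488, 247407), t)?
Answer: -30902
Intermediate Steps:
t = -3821 (t = Add(205, -4026) = -3821)
Add(Add(-274488, 247407), t) = Add(Add(-274488, 247407), -3821) = Add(-27081, -3821) = -30902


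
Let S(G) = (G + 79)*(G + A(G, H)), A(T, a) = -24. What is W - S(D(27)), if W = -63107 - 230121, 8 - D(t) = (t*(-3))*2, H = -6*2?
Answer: -329582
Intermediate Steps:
H = -12 (H = -1*12 = -12)
D(t) = 8 + 6*t (D(t) = 8 - t*(-3)*2 = 8 - (-3*t)*2 = 8 - (-6)*t = 8 + 6*t)
W = -293228
S(G) = (-24 + G)*(79 + G) (S(G) = (G + 79)*(G - 24) = (79 + G)*(-24 + G) = (-24 + G)*(79 + G))
W - S(D(27)) = -293228 - (-1896 + (8 + 6*27)² + 55*(8 + 6*27)) = -293228 - (-1896 + (8 + 162)² + 55*(8 + 162)) = -293228 - (-1896 + 170² + 55*170) = -293228 - (-1896 + 28900 + 9350) = -293228 - 1*36354 = -293228 - 36354 = -329582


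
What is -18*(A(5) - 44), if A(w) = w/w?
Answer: 774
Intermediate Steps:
A(w) = 1
-18*(A(5) - 44) = -18*(1 - 44) = -18*(-43) = 774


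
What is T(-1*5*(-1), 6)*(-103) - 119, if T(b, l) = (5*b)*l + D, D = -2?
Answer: -15363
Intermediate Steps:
T(b, l) = -2 + 5*b*l (T(b, l) = (5*b)*l - 2 = 5*b*l - 2 = -2 + 5*b*l)
T(-1*5*(-1), 6)*(-103) - 119 = (-2 + 5*(-1*5*(-1))*6)*(-103) - 119 = (-2 + 5*(-5*(-1))*6)*(-103) - 119 = (-2 + 5*5*6)*(-103) - 119 = (-2 + 150)*(-103) - 119 = 148*(-103) - 119 = -15244 - 119 = -15363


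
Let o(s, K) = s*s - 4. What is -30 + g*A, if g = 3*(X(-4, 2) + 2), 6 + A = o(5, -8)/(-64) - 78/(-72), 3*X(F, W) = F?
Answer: -3887/96 ≈ -40.490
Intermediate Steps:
o(s, K) = -4 + s² (o(s, K) = s² - 4 = -4 + s²)
X(F, W) = F/3
A = -1007/192 (A = -6 + ((-4 + 5²)/(-64) - 78/(-72)) = -6 + ((-4 + 25)*(-1/64) - 78*(-1/72)) = -6 + (21*(-1/64) + 13/12) = -6 + (-21/64 + 13/12) = -6 + 145/192 = -1007/192 ≈ -5.2448)
g = 2 (g = 3*((⅓)*(-4) + 2) = 3*(-4/3 + 2) = 3*(⅔) = 2)
-30 + g*A = -30 + 2*(-1007/192) = -30 - 1007/96 = -3887/96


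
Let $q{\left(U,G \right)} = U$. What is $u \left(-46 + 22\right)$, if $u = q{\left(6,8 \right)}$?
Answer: $-144$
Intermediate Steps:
$u = 6$
$u \left(-46 + 22\right) = 6 \left(-46 + 22\right) = 6 \left(-24\right) = -144$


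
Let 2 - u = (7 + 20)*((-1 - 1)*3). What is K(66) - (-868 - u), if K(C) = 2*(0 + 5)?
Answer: 1042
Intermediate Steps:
u = 164 (u = 2 - (7 + 20)*(-1 - 1)*3 = 2 - 27*(-2*3) = 2 - 27*(-6) = 2 - 1*(-162) = 2 + 162 = 164)
K(C) = 10 (K(C) = 2*5 = 10)
K(66) - (-868 - u) = 10 - (-868 - 1*164) = 10 - (-868 - 164) = 10 - 1*(-1032) = 10 + 1032 = 1042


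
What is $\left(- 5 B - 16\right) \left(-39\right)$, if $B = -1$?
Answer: $429$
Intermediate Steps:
$\left(- 5 B - 16\right) \left(-39\right) = \left(\left(-5\right) \left(-1\right) - 16\right) \left(-39\right) = \left(5 - 16\right) \left(-39\right) = \left(-11\right) \left(-39\right) = 429$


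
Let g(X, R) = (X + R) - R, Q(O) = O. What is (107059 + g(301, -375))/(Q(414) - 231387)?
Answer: -107360/230973 ≈ -0.46482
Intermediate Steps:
g(X, R) = X (g(X, R) = (R + X) - R = X)
(107059 + g(301, -375))/(Q(414) - 231387) = (107059 + 301)/(414 - 231387) = 107360/(-230973) = 107360*(-1/230973) = -107360/230973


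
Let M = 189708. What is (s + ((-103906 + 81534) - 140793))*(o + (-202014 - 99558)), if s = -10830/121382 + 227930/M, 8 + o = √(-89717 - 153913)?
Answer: 141636937970597619950/2878392057 - 939299276945405*I*√27070/1918928038 ≈ 4.9207e+10 - 8.0536e+7*I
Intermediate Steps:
o = -8 + 3*I*√27070 (o = -8 + √(-89717 - 153913) = -8 + √(-243630) = -8 + 3*I*√27070 ≈ -8.0 + 493.59*I)
s = 6403015405/5756784114 (s = -10830/121382 + 227930/189708 = -10830*1/121382 + 227930*(1/189708) = -5415/60691 + 113965/94854 = 6403015405/5756784114 ≈ 1.1123)
(s + ((-103906 + 81534) - 140793))*(o + (-202014 - 99558)) = (6403015405/5756784114 + ((-103906 + 81534) - 140793))*((-8 + 3*I*√27070) + (-202014 - 99558)) = (6403015405/5756784114 + (-22372 - 140793))*((-8 + 3*I*√27070) - 301572) = (6403015405/5756784114 - 163165)*(-301580 + 3*I*√27070) = -939299276945405*(-301580 + 3*I*√27070)/5756784114 = 141636937970597619950/2878392057 - 939299276945405*I*√27070/1918928038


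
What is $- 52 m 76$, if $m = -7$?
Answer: $27664$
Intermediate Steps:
$- 52 m 76 = \left(-52\right) \left(-7\right) 76 = 364 \cdot 76 = 27664$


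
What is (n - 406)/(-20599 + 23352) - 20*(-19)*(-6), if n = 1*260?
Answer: -6276986/2753 ≈ -2280.1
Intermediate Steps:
n = 260
(n - 406)/(-20599 + 23352) - 20*(-19)*(-6) = (260 - 406)/(-20599 + 23352) - 20*(-19)*(-6) = -146/2753 + 380*(-6) = -146*1/2753 - 2280 = -146/2753 - 2280 = -6276986/2753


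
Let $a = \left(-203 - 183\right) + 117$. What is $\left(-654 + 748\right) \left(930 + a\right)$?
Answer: $62134$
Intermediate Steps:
$a = -269$ ($a = -386 + 117 = -269$)
$\left(-654 + 748\right) \left(930 + a\right) = \left(-654 + 748\right) \left(930 - 269\right) = 94 \cdot 661 = 62134$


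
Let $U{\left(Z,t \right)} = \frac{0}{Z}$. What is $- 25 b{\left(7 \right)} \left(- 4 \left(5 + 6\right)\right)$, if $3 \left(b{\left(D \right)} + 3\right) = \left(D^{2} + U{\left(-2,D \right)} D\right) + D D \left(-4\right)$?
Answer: $-57200$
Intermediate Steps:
$U{\left(Z,t \right)} = 0$
$b{\left(D \right)} = -3 - D^{2}$ ($b{\left(D \right)} = -3 + \frac{\left(D^{2} + 0 D\right) + D D \left(-4\right)}{3} = -3 + \frac{\left(D^{2} + 0\right) + D^{2} \left(-4\right)}{3} = -3 + \frac{D^{2} - 4 D^{2}}{3} = -3 + \frac{\left(-3\right) D^{2}}{3} = -3 - D^{2}$)
$- 25 b{\left(7 \right)} \left(- 4 \left(5 + 6\right)\right) = - 25 \left(-3 - 7^{2}\right) \left(- 4 \left(5 + 6\right)\right) = - 25 \left(-3 - 49\right) \left(\left(-4\right) 11\right) = - 25 \left(-3 - 49\right) \left(-44\right) = \left(-25\right) \left(-52\right) \left(-44\right) = 1300 \left(-44\right) = -57200$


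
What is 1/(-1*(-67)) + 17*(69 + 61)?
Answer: 148071/67 ≈ 2210.0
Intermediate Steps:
1/(-1*(-67)) + 17*(69 + 61) = 1/67 + 17*130 = 1/67 + 2210 = 148071/67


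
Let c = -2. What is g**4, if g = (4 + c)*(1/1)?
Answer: 16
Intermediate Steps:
g = 2 (g = (4 - 2)*(1/1) = 2*(1*1) = 2*1 = 2)
g**4 = 2**4 = 16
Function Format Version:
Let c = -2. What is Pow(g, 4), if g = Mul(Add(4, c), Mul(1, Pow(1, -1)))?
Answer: 16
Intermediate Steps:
g = 2 (g = Mul(Add(4, -2), Mul(1, Pow(1, -1))) = Mul(2, Mul(1, 1)) = Mul(2, 1) = 2)
Pow(g, 4) = Pow(2, 4) = 16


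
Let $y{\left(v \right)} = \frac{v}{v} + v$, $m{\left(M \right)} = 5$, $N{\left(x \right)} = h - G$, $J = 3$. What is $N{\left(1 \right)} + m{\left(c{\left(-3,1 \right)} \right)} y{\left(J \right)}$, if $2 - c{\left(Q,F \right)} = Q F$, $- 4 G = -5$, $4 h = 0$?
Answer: $\frac{75}{4} \approx 18.75$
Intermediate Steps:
$h = 0$ ($h = \frac{1}{4} \cdot 0 = 0$)
$G = \frac{5}{4}$ ($G = \left(- \frac{1}{4}\right) \left(-5\right) = \frac{5}{4} \approx 1.25$)
$c{\left(Q,F \right)} = 2 - F Q$ ($c{\left(Q,F \right)} = 2 - Q F = 2 - F Q$)
$N{\left(x \right)} = - \frac{5}{4}$ ($N{\left(x \right)} = 0 - \frac{5}{4} = - \frac{5}{4}$)
$y{\left(v \right)} = 1 + v$
$N{\left(1 \right)} + m{\left(c{\left(-3,1 \right)} \right)} y{\left(J \right)} = - \frac{5}{4} + 5 \left(1 + 3\right) = - \frac{5}{4} + 5 \cdot 4 = - \frac{5}{4} + 20 = \frac{75}{4}$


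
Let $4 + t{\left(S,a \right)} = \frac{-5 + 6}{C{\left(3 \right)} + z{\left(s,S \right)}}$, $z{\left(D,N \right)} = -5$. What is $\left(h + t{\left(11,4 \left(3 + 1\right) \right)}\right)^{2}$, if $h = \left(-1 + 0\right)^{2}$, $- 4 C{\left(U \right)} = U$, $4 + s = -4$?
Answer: $\frac{5329}{529} \approx 10.074$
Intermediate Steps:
$s = -8$ ($s = -4 - 4 = -8$)
$C{\left(U \right)} = - \frac{U}{4}$
$h = 1$ ($h = \left(-1\right)^{2} = 1$)
$t{\left(S,a \right)} = - \frac{96}{23}$ ($t{\left(S,a \right)} = -4 + \frac{-5 + 6}{\left(- \frac{1}{4}\right) 3 - 5} = -4 + 1 \frac{1}{- \frac{3}{4} - 5} = -4 + 1 \frac{1}{- \frac{23}{4}} = -4 + 1 \left(- \frac{4}{23}\right) = -4 - \frac{4}{23} = - \frac{96}{23}$)
$\left(h + t{\left(11,4 \left(3 + 1\right) \right)}\right)^{2} = \left(1 - \frac{96}{23}\right)^{2} = \left(- \frac{73}{23}\right)^{2} = \frac{5329}{529}$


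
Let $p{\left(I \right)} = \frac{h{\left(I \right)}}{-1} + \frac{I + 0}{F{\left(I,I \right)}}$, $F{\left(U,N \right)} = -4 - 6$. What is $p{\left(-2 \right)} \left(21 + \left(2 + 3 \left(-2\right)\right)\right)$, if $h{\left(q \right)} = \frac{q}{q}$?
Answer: $- \frac{68}{5} \approx -13.6$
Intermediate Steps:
$F{\left(U,N \right)} = -10$ ($F{\left(U,N \right)} = -4 - 6 = -10$)
$h{\left(q \right)} = 1$
$p{\left(I \right)} = -1 - \frac{I}{10}$ ($p{\left(I \right)} = 1 \frac{1}{-1} + \frac{I + 0}{-10} = 1 \left(-1\right) + I \left(- \frac{1}{10}\right) = -1 - \frac{I}{10}$)
$p{\left(-2 \right)} \left(21 + \left(2 + 3 \left(-2\right)\right)\right) = \left(-1 - - \frac{1}{5}\right) \left(21 + \left(2 + 3 \left(-2\right)\right)\right) = \left(-1 + \frac{1}{5}\right) \left(21 + \left(2 - 6\right)\right) = - \frac{4 \left(21 - 4\right)}{5} = \left(- \frac{4}{5}\right) 17 = - \frac{68}{5}$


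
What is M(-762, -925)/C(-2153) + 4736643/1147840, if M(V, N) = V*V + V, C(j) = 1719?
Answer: 224584681399/657712320 ≈ 341.46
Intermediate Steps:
M(V, N) = V + V**2 (M(V, N) = V**2 + V = V + V**2)
M(-762, -925)/C(-2153) + 4736643/1147840 = -762*(1 - 762)/1719 + 4736643/1147840 = -762*(-761)*(1/1719) + 4736643*(1/1147840) = 579882*(1/1719) + 4736643/1147840 = 193294/573 + 4736643/1147840 = 224584681399/657712320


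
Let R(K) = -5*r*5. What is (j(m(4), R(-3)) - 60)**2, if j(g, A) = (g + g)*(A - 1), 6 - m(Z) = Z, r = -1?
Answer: 1296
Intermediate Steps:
R(K) = 25 (R(K) = -5*(-1)*5 = 5*5 = 25)
m(Z) = 6 - Z
j(g, A) = 2*g*(-1 + A) (j(g, A) = (2*g)*(-1 + A) = 2*g*(-1 + A))
(j(m(4), R(-3)) - 60)**2 = (2*(6 - 1*4)*(-1 + 25) - 60)**2 = (2*(6 - 4)*24 - 60)**2 = (2*2*24 - 60)**2 = (96 - 60)**2 = 36**2 = 1296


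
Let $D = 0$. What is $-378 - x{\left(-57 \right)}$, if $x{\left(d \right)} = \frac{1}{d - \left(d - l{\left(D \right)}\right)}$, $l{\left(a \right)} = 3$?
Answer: $- \frac{1135}{3} \approx -378.33$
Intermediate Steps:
$x{\left(d \right)} = \frac{1}{3}$ ($x{\left(d \right)} = \frac{1}{d - \left(-3 + d\right)} = \frac{1}{3}$)
$-378 - x{\left(-57 \right)} = -378 - \frac{1}{3} = - \frac{1135}{3}$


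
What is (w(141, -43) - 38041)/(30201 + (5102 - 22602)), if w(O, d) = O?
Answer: -37900/12701 ≈ -2.9840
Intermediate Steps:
(w(141, -43) - 38041)/(30201 + (5102 - 22602)) = (141 - 38041)/(30201 + (5102 - 22602)) = -37900/(30201 - 17500) = -37900/12701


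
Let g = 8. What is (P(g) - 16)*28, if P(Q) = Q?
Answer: -224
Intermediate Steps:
(P(g) - 16)*28 = (8 - 16)*28 = -8*28 = -224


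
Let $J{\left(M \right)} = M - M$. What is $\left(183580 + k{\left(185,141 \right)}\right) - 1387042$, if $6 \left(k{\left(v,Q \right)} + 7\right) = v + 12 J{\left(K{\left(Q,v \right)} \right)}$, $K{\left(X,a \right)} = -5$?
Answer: $- \frac{7220629}{6} \approx -1.2034 \cdot 10^{6}$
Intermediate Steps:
$J{\left(M \right)} = 0$
$k{\left(v,Q \right)} = -7 + \frac{v}{6}$ ($k{\left(v,Q \right)} = -7 + \frac{v + 12 \cdot 0}{6} = -7 + \frac{v + 0}{6} = -7 + \frac{v}{6}$)
$\left(183580 + k{\left(185,141 \right)}\right) - 1387042 = \left(183580 + \left(-7 + \frac{1}{6} \cdot 185\right)\right) - 1387042 = \left(183580 + \left(-7 + \frac{185}{6}\right)\right) - 1387042 = \left(183580 + \frac{143}{6}\right) - 1387042 = \frac{1101623}{6} - 1387042 = - \frac{7220629}{6}$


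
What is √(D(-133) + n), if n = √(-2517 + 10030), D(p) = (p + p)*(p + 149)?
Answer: √(-4256 + √7513) ≈ 64.57*I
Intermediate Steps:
D(p) = 2*p*(149 + p) (D(p) = (2*p)*(149 + p) = 2*p*(149 + p))
n = √7513 ≈ 86.678
√(D(-133) + n) = √(2*(-133)*(149 - 133) + √7513) = √(2*(-133)*16 + √7513) = √(-4256 + √7513)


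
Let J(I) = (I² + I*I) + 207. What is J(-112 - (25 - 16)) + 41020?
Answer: 70509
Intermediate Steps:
J(I) = 207 + 2*I² (J(I) = (I² + I²) + 207 = 2*I² + 207 = 207 + 2*I²)
J(-112 - (25 - 16)) + 41020 = (207 + 2*(-112 - (25 - 16))²) + 41020 = (207 + 2*(-112 - 1*9)²) + 41020 = (207 + 2*(-112 - 9)²) + 41020 = (207 + 2*(-121)²) + 41020 = (207 + 2*14641) + 41020 = (207 + 29282) + 41020 = 29489 + 41020 = 70509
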